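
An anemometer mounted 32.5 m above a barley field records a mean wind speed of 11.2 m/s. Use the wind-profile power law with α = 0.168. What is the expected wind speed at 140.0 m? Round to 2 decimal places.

14.31 m/s

Power-law profile: V₂ = V₁ · (z₂/z₁)^α
V₂ = 11.2 × (140.0/32.5)^0.168 = 11.2 × (4.3077)^0.168
    = 11.2 × 1.2781 = 14.3143 m/s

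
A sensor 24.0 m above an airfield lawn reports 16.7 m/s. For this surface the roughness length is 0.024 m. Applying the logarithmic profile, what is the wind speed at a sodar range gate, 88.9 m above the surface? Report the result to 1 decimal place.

19.9 m/s

Log law: V(z) ∝ ln(z/z₀), so V₂/V₁ = ln(z₂/z₀) / ln(z₁/z₀).
ln(88.9/0.024) = 8.2172, ln(24.0/0.024) = 6.9078
V₂ = 16.7 × 8.2172/6.9078 = 16.7 × 1.1896 = 19.8657 m/s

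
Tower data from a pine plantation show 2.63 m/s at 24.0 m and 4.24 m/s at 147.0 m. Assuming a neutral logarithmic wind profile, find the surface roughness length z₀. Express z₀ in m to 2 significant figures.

Log law: V(z) ∝ ln(z/z₀). With r = V₁/V₂ = 2.63/4.24 = 0.62028,
r · ln(z₂/z₀) = ln(z₁/z₀) ⇒ ln z₀ = (ln z₁ − r·ln z₂)/(1 − r)
ln z₀ = (3.17805 − 0.62028×4.99043) / 0.37972 = 0.2175
z₀ = exp(0.2175) = 1.243 m

z₀ ≈ 1.2 m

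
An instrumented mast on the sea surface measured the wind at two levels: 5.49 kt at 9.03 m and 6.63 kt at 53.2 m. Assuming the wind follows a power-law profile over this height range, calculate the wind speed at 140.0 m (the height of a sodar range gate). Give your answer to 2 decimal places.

7.35 kt

First find α: α = ln(V₂/V₁)/ln(z₂/z₁) = ln(6.63/5.49)/ln(53.2/9.03) = 0.18868/1.77351 = 0.1064
Extrapolate from 53.2 m to 140.0 m: V₃ = 6.63 × (140.0/53.2)^0.1064 = 6.63 × 1.1084 = 7.3488 kt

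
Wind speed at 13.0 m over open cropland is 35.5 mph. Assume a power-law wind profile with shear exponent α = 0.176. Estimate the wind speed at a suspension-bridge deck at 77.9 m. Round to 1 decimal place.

48.7 mph

Power-law profile: V₂ = V₁ · (z₂/z₁)^α
V₂ = 35.5 × (77.9/13.0)^0.176 = 35.5 × (5.9923)^0.176
    = 35.5 × 1.3704 = 48.6502 mph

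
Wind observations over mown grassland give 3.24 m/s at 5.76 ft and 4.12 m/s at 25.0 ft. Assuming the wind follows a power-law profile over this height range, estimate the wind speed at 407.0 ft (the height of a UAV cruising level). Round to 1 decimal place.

6.5 m/s

First find α: α = ln(V₂/V₁)/ln(z₂/z₁) = ln(4.12/3.24)/ln(25.0/5.76) = 0.24028/1.46794 = 0.1637
Extrapolate from 25.0 ft to 407.0 ft: V₃ = 4.12 × (407.0/25.0)^0.1637 = 4.12 × 1.5788 = 6.5047 m/s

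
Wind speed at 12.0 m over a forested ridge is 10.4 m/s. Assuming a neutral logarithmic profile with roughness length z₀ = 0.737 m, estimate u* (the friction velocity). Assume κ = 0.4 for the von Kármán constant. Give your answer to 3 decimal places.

Log law: V(z) = (u*/κ) · ln(z/z₀) ⇒ u* = κ · V / ln(z/z₀)
u* = 0.4 × 10.4 / ln(12.0/0.737) = 0.4 × 10.4 / 2.7901
   = 4.1600 / 2.7901 = 1.4910 m/s

u* ≈ 1.491 m/s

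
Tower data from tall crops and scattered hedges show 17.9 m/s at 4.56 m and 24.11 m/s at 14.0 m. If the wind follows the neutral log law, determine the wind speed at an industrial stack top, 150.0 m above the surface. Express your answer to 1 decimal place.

37.2 m/s

Log law: V ∝ ln(z/z₀). From the pair, with r = V₁/V₂ = 0.74243,
ln z₀ = (ln z₁ − r·ln z₂)/(1 − r) = (1.5173 − 0.74243×2.6391)/0.25757 = -1.7160 → z₀ = 0.1798 m
V₃ = V₁ · ln(z₃/z₀)/ln(z₁/z₀) = 17.9 × 6.7267/3.2333 = 37.2392 m/s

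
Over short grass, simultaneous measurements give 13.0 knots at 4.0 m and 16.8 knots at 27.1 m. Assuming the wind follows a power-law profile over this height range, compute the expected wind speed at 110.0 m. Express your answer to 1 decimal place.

20.3 knots

First find α: α = ln(V₂/V₁)/ln(z₂/z₁) = ln(16.8/13.0)/ln(27.1/4.0) = 0.25643/1.91324 = 0.1340
Extrapolate from 27.1 m to 110.0 m: V₃ = 16.8 × (110.0/27.1)^0.1340 = 16.8 × 1.2066 = 20.2701 knots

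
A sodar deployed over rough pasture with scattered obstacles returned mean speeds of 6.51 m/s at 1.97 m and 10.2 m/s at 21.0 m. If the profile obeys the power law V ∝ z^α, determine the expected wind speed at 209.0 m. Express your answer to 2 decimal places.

First find α: α = ln(V₂/V₁)/ln(z₂/z₁) = ln(10.2/6.51)/ln(21.0/1.97) = 0.44905/2.36649 = 0.1898
Extrapolate from 21.0 m to 209.0 m: V₃ = 10.2 × (209.0/21.0)^0.1898 = 10.2 × 1.5465 = 15.7747 m/s

15.77 m/s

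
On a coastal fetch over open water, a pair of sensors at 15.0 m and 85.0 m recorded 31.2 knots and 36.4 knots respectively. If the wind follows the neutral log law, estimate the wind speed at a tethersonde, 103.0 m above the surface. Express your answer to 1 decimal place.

37.0 knots

Log law: V ∝ ln(z/z₀). From the pair, with r = V₁/V₂ = 0.85714,
ln z₀ = (ln z₁ − r·ln z₂)/(1 − r) = (2.7081 − 0.85714×4.4427)/0.14286 = -7.6996 → z₀ = 0.0004530 m
V₃ = V₁ · ln(z₃/z₀)/ln(z₁/z₀) = 31.2 × 12.3343/10.4076 = 36.9758 knots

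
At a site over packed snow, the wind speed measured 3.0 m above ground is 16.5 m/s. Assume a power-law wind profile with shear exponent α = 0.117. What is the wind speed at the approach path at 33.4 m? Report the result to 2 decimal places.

21.87 m/s

Power-law profile: V₂ = V₁ · (z₂/z₁)^α
V₂ = 16.5 × (33.4/3.0)^0.117 = 16.5 × (11.1333)^0.117
    = 16.5 × 1.3257 = 21.8745 m/s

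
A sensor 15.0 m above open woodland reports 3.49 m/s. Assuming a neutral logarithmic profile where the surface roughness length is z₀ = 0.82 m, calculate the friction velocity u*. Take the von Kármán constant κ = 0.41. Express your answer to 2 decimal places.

Log law: V(z) = (u*/κ) · ln(z/z₀) ⇒ u* = κ · V / ln(z/z₀)
u* = 0.41 × 3.49 / ln(15.0/0.82) = 0.41 × 3.49 / 2.9065
   = 1.4309 / 2.9065 = 0.4923 m/s

u* ≈ 0.49 m/s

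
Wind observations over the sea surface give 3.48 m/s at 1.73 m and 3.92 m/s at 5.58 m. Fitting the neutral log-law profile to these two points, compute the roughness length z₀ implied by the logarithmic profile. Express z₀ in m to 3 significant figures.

z₀ ≈ 0.000164 m

Log law: V(z) ∝ ln(z/z₀). With r = V₁/V₂ = 3.48/3.92 = 0.88776,
r · ln(z₂/z₀) = ln(z₁/z₀) ⇒ ln z₀ = (ln z₁ − r·ln z₂)/(1 − r)
ln z₀ = (0.54812 − 0.88776×1.71919) / 0.11224 = -8.7140
z₀ = exp(-8.7140) = 0.0001643 m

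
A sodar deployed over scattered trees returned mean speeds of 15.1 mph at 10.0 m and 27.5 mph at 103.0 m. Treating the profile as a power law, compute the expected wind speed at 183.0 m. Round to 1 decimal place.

First find α: α = ln(V₂/V₁)/ln(z₂/z₁) = ln(27.5/15.1)/ln(103.0/10.0) = 0.59949/2.33214 = 0.2571
Extrapolate from 103.0 m to 183.0 m: V₃ = 27.5 × (183.0/103.0)^0.2571 = 27.5 × 1.1592 = 31.8785 mph

31.9 mph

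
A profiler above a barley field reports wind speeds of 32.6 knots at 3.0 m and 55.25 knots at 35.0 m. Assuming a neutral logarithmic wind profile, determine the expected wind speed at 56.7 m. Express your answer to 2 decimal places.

59.70 knots

Log law: V ∝ ln(z/z₀). From the pair, with r = V₁/V₂ = 0.59005,
ln z₀ = (ln z₁ − r·ln z₂)/(1 − r) = (1.0986 − 0.59005×3.5553)/0.40995 = -2.4374 → z₀ = 0.08739 m
V₃ = V₁ · ln(z₃/z₀)/ln(z₁/z₀) = 32.6 × 6.4751/3.5360 = 59.6978 knots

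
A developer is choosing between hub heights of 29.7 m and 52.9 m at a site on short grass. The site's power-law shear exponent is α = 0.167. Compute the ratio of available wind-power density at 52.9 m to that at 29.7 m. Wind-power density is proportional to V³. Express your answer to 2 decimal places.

1.34

Speed ratio: V_B/V_A = (z_B/z_A)^α = (52.9/29.7)^0.167 = (1.7811)^0.167 = 1.10120
Power-density ratio: P_B/P_A = (V_B/V_A)³ = (1.10120)³ = 1.33537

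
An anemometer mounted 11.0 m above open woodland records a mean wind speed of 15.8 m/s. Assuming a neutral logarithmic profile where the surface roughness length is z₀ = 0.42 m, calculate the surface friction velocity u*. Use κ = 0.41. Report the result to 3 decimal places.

Log law: V(z) = (u*/κ) · ln(z/z₀) ⇒ u* = κ · V / ln(z/z₀)
u* = 0.41 × 15.8 / ln(11.0/0.42) = 0.41 × 15.8 / 3.2654
   = 6.4780 / 3.2654 = 1.9838 m/s

u* ≈ 1.984 m/s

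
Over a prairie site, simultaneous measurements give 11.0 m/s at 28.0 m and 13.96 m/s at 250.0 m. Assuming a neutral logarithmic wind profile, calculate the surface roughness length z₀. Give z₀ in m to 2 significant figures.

z₀ ≈ 0.0082 m

Log law: V(z) ∝ ln(z/z₀). With r = V₁/V₂ = 11.0/13.96 = 0.78797,
r · ln(z₂/z₀) = ln(z₁/z₀) ⇒ ln z₀ = (ln z₁ − r·ln z₂)/(1 − r)
ln z₀ = (3.33220 − 0.78797×5.52146) / 0.21203 = -4.8035
z₀ = exp(-4.8035) = 0.008201 m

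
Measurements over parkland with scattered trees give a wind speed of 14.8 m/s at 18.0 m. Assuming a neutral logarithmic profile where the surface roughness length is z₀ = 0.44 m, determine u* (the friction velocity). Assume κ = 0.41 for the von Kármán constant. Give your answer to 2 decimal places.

u* ≈ 1.63 m/s

Log law: V(z) = (u*/κ) · ln(z/z₀) ⇒ u* = κ · V / ln(z/z₀)
u* = 0.41 × 14.8 / ln(18.0/0.44) = 0.41 × 14.8 / 3.7114
   = 6.0680 / 3.7114 = 1.6350 m/s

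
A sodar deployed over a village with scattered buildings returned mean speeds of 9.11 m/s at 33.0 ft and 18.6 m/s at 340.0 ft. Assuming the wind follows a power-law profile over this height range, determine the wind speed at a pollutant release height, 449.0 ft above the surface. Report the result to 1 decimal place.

First find α: α = ln(V₂/V₁)/ln(z₂/z₁) = ln(18.6/9.11)/ln(340.0/33.0) = 0.71379/2.33244 = 0.3060
Extrapolate from 340.0 ft to 449.0 ft: V₃ = 18.6 × (449.0/340.0)^0.3060 = 18.6 × 1.0888 = 20.2521 m/s

20.3 m/s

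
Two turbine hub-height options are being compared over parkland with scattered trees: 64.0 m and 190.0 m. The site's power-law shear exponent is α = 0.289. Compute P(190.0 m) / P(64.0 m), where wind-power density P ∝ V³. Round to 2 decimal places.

Speed ratio: V_B/V_A = (z_B/z_A)^α = (190.0/64.0)^0.289 = (2.9688)^0.289 = 1.36954
Power-density ratio: P_B/P_A = (V_B/V_A)³ = (1.36954)³ = 2.56875

2.57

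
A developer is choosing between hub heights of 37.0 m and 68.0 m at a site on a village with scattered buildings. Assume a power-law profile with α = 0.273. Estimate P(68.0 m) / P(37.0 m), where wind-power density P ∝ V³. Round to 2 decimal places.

1.65

Speed ratio: V_B/V_A = (z_B/z_A)^α = (68.0/37.0)^0.273 = (1.8378)^0.273 = 1.18074
Power-density ratio: P_B/P_A = (V_B/V_A)³ = (1.18074)³ = 1.64614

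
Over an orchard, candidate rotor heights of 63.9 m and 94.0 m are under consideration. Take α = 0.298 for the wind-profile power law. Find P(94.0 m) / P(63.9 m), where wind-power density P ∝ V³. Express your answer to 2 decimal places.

1.41

Speed ratio: V_B/V_A = (z_B/z_A)^α = (94.0/63.9)^0.298 = (1.4710)^0.298 = 1.12190
Power-density ratio: P_B/P_A = (V_B/V_A)³ = (1.12190)³ = 1.41208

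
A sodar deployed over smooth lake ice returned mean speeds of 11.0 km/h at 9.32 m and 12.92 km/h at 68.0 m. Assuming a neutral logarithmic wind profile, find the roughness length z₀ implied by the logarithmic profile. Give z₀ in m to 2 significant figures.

z₀ ≈ 0.00011 m

Log law: V(z) ∝ ln(z/z₀). With r = V₁/V₂ = 11.0/12.92 = 0.85139,
r · ln(z₂/z₀) = ln(z₁/z₀) ⇒ ln z₀ = (ln z₁ − r·ln z₂)/(1 − r)
ln z₀ = (2.23216 − 0.85139×4.21951) / 0.14861 = -9.1537
z₀ = exp(-9.1537) = 0.0001058 m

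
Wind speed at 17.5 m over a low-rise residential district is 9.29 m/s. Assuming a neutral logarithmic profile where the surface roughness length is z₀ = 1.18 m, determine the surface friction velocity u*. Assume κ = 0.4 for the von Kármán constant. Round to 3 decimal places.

Log law: V(z) = (u*/κ) · ln(z/z₀) ⇒ u* = κ · V / ln(z/z₀)
u* = 0.4 × 9.29 / ln(17.5/1.18) = 0.4 × 9.29 / 2.6967
   = 3.7160 / 2.6967 = 1.3780 m/s

u* ≈ 1.378 m/s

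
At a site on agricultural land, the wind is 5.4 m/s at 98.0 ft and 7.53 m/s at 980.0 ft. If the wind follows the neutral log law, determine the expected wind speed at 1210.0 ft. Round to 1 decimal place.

7.7 m/s

Log law: V ∝ ln(z/z₀). From the pair, with r = V₁/V₂ = 0.71713,
ln z₀ = (ln z₁ − r·ln z₂)/(1 − r) = (4.5850 − 0.71713×6.8876)/0.28287 = -1.2526 → z₀ = 0.2858 ft
V₃ = V₁ · ln(z₃/z₀)/ln(z₁/z₀) = 5.4 × 8.3509/5.8375 = 7.7250 m/s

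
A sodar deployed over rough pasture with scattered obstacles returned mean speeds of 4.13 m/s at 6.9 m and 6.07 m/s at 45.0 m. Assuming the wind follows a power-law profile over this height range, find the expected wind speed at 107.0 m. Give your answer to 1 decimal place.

First find α: α = ln(V₂/V₁)/ln(z₂/z₁) = ln(6.07/4.13)/ln(45.0/6.9) = 0.38508/1.87514 = 0.2054
Extrapolate from 45.0 m to 107.0 m: V₃ = 6.07 × (107.0/45.0)^0.2054 = 6.07 × 1.1947 = 7.2517 m/s

7.3 m/s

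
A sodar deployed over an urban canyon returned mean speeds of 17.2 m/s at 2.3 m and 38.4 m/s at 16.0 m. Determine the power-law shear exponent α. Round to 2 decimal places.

α ≈ 0.41

Power law: V₂/V₁ = (z₂/z₁)^α ⇒ α = ln(V₂/V₁) / ln(z₂/z₁)
α = ln(38.4/17.2) / ln(16.0/2.3) = ln(2.2326) / ln(6.9565)
  = 0.80315 / 1.93968 = 0.41406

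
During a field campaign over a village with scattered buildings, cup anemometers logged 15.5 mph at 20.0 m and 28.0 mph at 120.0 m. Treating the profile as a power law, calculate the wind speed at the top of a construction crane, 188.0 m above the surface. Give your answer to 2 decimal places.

32.47 mph

First find α: α = ln(V₂/V₁)/ln(z₂/z₁) = ln(28.0/15.5)/ln(120.0/20.0) = 0.59136/1.79176 = 0.3300
Extrapolate from 120.0 m to 188.0 m: V₃ = 28.0 × (188.0/120.0)^0.3300 = 28.0 × 1.1597 = 32.4720 mph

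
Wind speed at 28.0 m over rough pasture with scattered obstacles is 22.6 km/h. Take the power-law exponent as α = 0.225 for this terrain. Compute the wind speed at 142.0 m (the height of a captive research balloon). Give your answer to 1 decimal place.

Power-law profile: V₂ = V₁ · (z₂/z₁)^α
V₂ = 22.6 × (142.0/28.0)^0.225 = 22.6 × (5.0714)^0.225
    = 22.6 × 1.4410 = 32.5659 km/h

32.6 km/h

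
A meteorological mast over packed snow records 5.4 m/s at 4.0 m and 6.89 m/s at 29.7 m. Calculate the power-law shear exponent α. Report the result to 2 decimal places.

Power law: V₂/V₁ = (z₂/z₁)^α ⇒ α = ln(V₂/V₁) / ln(z₂/z₁)
α = ln(6.89/5.4) / ln(29.7/4.0) = ln(1.2759) / ln(7.4250)
  = 0.24367 / 2.00485 = 0.12154

α ≈ 0.12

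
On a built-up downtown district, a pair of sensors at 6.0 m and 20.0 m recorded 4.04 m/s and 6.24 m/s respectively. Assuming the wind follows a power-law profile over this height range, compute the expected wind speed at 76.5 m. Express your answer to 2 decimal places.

First find α: α = ln(V₂/V₁)/ln(z₂/z₁) = ln(6.24/4.04)/ln(20.0/6.0) = 0.43474/1.20397 = 0.3611
Extrapolate from 20.0 m to 76.5 m: V₃ = 6.24 × (76.5/20.0)^0.3611 = 6.24 × 1.6232 = 10.1289 m/s

10.13 m/s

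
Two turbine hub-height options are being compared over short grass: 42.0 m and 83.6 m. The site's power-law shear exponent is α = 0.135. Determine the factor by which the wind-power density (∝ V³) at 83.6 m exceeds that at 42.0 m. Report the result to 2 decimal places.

Speed ratio: V_B/V_A = (z_B/z_A)^α = (83.6/42.0)^0.135 = (1.9905)^0.135 = 1.09739
Power-density ratio: P_B/P_A = (V_B/V_A)³ = (1.09739)³ = 1.32153

1.32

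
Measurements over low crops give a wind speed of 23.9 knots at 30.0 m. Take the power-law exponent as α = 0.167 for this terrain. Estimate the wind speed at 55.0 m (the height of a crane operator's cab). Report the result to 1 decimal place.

26.4 knots

Power-law profile: V₂ = V₁ · (z₂/z₁)^α
V₂ = 23.9 × (55.0/30.0)^0.167 = 23.9 × (1.8333)^0.167
    = 23.9 × 1.1065 = 26.4460 knots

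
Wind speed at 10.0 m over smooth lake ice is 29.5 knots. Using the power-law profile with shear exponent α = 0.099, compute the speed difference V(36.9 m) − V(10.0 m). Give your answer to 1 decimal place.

4.1 knots

Power law: V₂ = V₁ · (z₂/z₁)^α = 29.5 × (3.6900)^0.099 = 33.5705 knots
ΔV = 33.5705 − 29.5 = 4.0705 knots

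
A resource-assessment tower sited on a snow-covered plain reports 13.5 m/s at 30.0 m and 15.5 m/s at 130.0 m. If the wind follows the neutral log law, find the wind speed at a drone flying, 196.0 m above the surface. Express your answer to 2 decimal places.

Log law: V ∝ ln(z/z₀). From the pair, with r = V₁/V₂ = 0.87097,
ln z₀ = (ln z₁ − r·ln z₂)/(1 − r) = (3.4012 − 0.87097×4.8675)/0.12903 = -6.4966 → z₀ = 0.001509 m
V₃ = V₁ · ln(z₃/z₀)/ln(z₁/z₀) = 13.5 × 11.7747/9.8978 = 16.0600 m/s

16.06 m/s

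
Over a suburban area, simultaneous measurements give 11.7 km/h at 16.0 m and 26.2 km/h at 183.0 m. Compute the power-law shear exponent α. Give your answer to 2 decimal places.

Power law: V₂/V₁ = (z₂/z₁)^α ⇒ α = ln(V₂/V₁) / ln(z₂/z₁)
α = ln(26.2/11.7) / ln(183.0/16.0) = ln(2.2393) / ln(11.4375)
  = 0.80617 / 2.43690 = 0.33082

α ≈ 0.33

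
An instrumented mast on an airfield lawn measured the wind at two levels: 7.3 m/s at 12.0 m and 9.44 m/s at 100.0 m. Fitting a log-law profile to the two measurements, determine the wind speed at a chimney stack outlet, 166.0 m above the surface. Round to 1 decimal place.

10.0 m/s

Log law: V ∝ ln(z/z₀). From the pair, with r = V₁/V₂ = 0.77331,
ln z₀ = (ln z₁ − r·ln z₂)/(1 − r) = (2.4849 − 0.77331×4.6052)/0.22669 = -4.7478 → z₀ = 0.008671 m
V₃ = V₁ · ln(z₃/z₀)/ln(z₁/z₀) = 7.3 × 9.8598/7.2327 = 9.9515 m/s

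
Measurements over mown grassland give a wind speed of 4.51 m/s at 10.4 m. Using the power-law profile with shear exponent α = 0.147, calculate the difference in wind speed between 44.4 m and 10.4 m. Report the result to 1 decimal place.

1.1 m/s

Power law: V₂ = V₁ · (z₂/z₁)^α = 4.51 × (4.2692)^0.147 = 5.5826 m/s
ΔV = 5.5826 − 4.51 = 1.0726 m/s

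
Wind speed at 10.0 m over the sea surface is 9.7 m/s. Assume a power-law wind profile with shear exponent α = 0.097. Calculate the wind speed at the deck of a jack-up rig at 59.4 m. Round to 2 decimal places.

Power-law profile: V₂ = V₁ · (z₂/z₁)^α
V₂ = 9.7 × (59.4/10.0)^0.097 = 9.7 × (5.9400)^0.097
    = 9.7 × 1.1887 = 11.5300 m/s

11.53 m/s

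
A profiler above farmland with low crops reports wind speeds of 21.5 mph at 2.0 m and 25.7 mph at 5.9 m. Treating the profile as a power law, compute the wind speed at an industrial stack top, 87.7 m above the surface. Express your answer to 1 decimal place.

40.1 mph

First find α: α = ln(V₂/V₁)/ln(z₂/z₁) = ln(25.7/21.5)/ln(5.9/2.0) = 0.17844/1.08181 = 0.1649
Extrapolate from 5.9 m to 87.7 m: V₃ = 25.7 × (87.7/5.9)^0.1649 = 25.7 × 1.5608 = 40.1118 mph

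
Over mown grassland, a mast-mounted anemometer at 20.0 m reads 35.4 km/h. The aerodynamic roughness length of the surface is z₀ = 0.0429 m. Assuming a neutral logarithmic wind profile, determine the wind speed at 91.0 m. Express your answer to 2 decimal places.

Log law: V(z) ∝ ln(z/z₀), so V₂/V₁ = ln(z₂/z₀) / ln(z₁/z₀).
ln(91.0/0.0429) = 7.6597, ln(20.0/0.0429) = 6.1446
V₂ = 35.4 × 7.6597/6.1446 = 35.4 × 1.2466 = 44.1289 km/h

44.13 km/h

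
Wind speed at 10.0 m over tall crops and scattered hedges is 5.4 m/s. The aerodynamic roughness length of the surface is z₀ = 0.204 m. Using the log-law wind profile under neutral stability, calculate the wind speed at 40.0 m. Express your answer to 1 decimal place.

7.3 m/s

Log law: V(z) ∝ ln(z/z₀), so V₂/V₁ = ln(z₂/z₀) / ln(z₁/z₀).
ln(40.0/0.204) = 5.2785, ln(10.0/0.204) = 3.8922
V₂ = 5.4 × 5.2785/3.8922 = 5.4 × 1.3562 = 7.3233 m/s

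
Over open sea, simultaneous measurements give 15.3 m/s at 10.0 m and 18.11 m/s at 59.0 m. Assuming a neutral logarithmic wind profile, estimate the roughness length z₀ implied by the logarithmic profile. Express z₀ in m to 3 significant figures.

z₀ ≈ 0.000635 m

Log law: V(z) ∝ ln(z/z₀). With r = V₁/V₂ = 15.3/18.11 = 0.84484,
r · ln(z₂/z₀) = ln(z₁/z₀) ⇒ ln z₀ = (ln z₁ − r·ln z₂)/(1 − r)
ln z₀ = (2.30259 − 0.84484×4.07754) / 0.15516 = -7.3617
z₀ = exp(-7.3617) = 0.0006351 m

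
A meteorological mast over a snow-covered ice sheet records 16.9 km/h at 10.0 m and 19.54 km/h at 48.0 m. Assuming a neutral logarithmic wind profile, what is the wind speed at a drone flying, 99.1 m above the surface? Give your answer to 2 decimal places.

20.76 km/h

Log law: V ∝ ln(z/z₀). From the pair, with r = V₁/V₂ = 0.86489,
ln z₀ = (ln z₁ − r·ln z₂)/(1 − r) = (2.3026 − 0.86489×3.8712)/0.13511 = -7.7389 → z₀ = 0.0004355 m
V₃ = V₁ · ln(z₃/z₀)/ln(z₁/z₀) = 16.9 × 12.3351/10.0415 = 20.7601 km/h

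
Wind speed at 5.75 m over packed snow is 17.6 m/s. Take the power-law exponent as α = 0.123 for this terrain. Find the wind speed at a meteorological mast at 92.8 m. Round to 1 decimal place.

Power-law profile: V₂ = V₁ · (z₂/z₁)^α
V₂ = 17.6 × (92.8/5.75)^0.123 = 17.6 × (16.1391)^0.123
    = 17.6 × 1.4079 = 24.7789 m/s

24.8 m/s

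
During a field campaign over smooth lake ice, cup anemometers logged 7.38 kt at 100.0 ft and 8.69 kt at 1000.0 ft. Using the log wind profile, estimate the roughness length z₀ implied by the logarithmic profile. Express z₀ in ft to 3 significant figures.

z₀ ≈ 0.000232 ft

Log law: V(z) ∝ ln(z/z₀). With r = V₁/V₂ = 7.38/8.69 = 0.84925,
r · ln(z₂/z₀) = ln(z₁/z₀) ⇒ ln z₀ = (ln z₁ − r·ln z₂)/(1 − r)
ln z₀ = (4.60517 − 0.84925×6.90776) / 0.15075 = -8.3666
z₀ = exp(-8.3666) = 0.0002325 ft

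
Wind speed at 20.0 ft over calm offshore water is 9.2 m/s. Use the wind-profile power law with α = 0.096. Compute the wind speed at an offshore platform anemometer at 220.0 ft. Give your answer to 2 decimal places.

Power-law profile: V₂ = V₁ · (z₂/z₁)^α
V₂ = 9.2 × (220.0/20.0)^0.096 = 9.2 × (11.0000)^0.096
    = 9.2 × 1.2588 = 11.5814 m/s

11.58 m/s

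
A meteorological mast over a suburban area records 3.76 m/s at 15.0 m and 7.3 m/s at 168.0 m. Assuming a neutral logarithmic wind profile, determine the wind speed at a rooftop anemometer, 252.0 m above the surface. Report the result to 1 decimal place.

Log law: V ∝ ln(z/z₀). From the pair, with r = V₁/V₂ = 0.51507,
ln z₀ = (ln z₁ − r·ln z₂)/(1 − r) = (2.7081 − 0.51507×5.1240)/0.48493 = 0.1420 → z₀ = 1.153 m
V₃ = V₁ · ln(z₃/z₀)/ln(z₁/z₀) = 3.76 × 5.3874/2.5661 = 7.8941 m/s

7.9 m/s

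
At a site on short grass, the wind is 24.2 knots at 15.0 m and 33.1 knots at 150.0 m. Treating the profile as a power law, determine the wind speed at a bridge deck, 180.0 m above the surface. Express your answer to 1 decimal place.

33.9 knots

First find α: α = ln(V₂/V₁)/ln(z₂/z₁) = ln(33.1/24.2)/ln(150.0/15.0) = 0.31318/2.30259 = 0.1360
Extrapolate from 150.0 m to 180.0 m: V₃ = 33.1 × (180.0/150.0)^0.1360 = 33.1 × 1.0251 = 33.9311 knots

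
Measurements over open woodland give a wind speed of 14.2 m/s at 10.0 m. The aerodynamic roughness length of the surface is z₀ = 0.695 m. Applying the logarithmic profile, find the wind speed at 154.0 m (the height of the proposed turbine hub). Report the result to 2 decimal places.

Log law: V(z) ∝ ln(z/z₀), so V₂/V₁ = ln(z₂/z₀) / ln(z₁/z₀).
ln(154.0/0.695) = 5.4008, ln(10.0/0.695) = 2.6664
V₂ = 14.2 × 5.4008/2.6664 = 14.2 × 2.0255 = 28.7618 m/s

28.76 m/s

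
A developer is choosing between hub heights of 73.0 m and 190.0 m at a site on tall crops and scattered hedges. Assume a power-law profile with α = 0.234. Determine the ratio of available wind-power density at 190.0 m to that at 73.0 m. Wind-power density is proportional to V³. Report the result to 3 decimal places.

Speed ratio: V_B/V_A = (z_B/z_A)^α = (190.0/73.0)^0.234 = (2.6027)^0.234 = 1.25087
Power-density ratio: P_B/P_A = (V_B/V_A)³ = (1.25087)³ = 1.95719

1.957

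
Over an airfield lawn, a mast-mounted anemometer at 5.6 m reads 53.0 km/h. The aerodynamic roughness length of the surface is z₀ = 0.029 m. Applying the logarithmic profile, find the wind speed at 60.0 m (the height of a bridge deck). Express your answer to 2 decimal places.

Log law: V(z) ∝ ln(z/z₀), so V₂/V₁ = ln(z₂/z₀) / ln(z₁/z₀).
ln(60.0/0.029) = 7.6348, ln(5.6/0.029) = 5.2632
V₂ = 53.0 × 7.6348/5.2632 = 53.0 × 1.4506 = 76.8815 km/h

76.88 km/h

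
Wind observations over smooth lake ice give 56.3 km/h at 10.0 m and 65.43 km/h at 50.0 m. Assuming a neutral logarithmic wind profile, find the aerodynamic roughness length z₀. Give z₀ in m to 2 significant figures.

z₀ ≈ 0.00049 m

Log law: V(z) ∝ ln(z/z₀). With r = V₁/V₂ = 56.3/65.43 = 0.86046,
r · ln(z₂/z₀) = ln(z₁/z₀) ⇒ ln z₀ = (ln z₁ − r·ln z₂)/(1 − r)
ln z₀ = (2.30259 − 0.86046×3.91202) / 0.13954 = -7.6220
z₀ = exp(-7.6220) = 0.0004896 m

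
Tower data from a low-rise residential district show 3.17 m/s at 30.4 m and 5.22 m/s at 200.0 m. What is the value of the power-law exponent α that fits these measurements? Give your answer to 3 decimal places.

α ≈ 0.265

Power law: V₂/V₁ = (z₂/z₁)^α ⇒ α = ln(V₂/V₁) / ln(z₂/z₁)
α = ln(5.22/3.17) / ln(200.0/30.4) = ln(1.6467) / ln(6.5789)
  = 0.49877 / 1.88387 = 0.26476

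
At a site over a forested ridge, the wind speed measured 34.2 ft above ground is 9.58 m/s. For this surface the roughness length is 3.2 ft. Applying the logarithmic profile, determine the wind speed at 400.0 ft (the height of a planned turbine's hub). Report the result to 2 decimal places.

19.52 m/s

Log law: V(z) ∝ ln(z/z₀), so V₂/V₁ = ln(z₂/z₀) / ln(z₁/z₀).
ln(400.0/3.2) = 4.8283, ln(34.2/3.2) = 2.3691
V₂ = 9.58 × 4.8283/2.3691 = 9.58 × 2.0381 = 19.5246 m/s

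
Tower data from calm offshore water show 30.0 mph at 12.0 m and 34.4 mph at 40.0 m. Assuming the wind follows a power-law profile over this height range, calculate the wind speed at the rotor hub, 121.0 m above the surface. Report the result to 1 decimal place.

First find α: α = ln(V₂/V₁)/ln(z₂/z₁) = ln(34.4/30.0)/ln(40.0/12.0) = 0.13686/1.20397 = 0.1137
Extrapolate from 40.0 m to 121.0 m: V₃ = 34.4 × (121.0/40.0)^0.1137 = 34.4 × 1.1341 = 39.0125 mph

39.0 mph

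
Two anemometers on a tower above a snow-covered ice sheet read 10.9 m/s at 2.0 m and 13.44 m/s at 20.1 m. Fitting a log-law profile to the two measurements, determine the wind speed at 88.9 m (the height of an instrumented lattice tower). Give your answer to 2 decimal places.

Log law: V ∝ ln(z/z₀). From the pair, with r = V₁/V₂ = 0.81101,
ln z₀ = (ln z₁ − r·ln z₂)/(1 − r) = (0.6931 − 0.81101×3.0007)/0.18899 = -9.2094 → z₀ = 0.0001001 m
V₃ = V₁ · ln(z₃/z₀)/ln(z₁/z₀) = 10.9 × 13.6969/9.9026 = 15.0765 m/s

15.08 m/s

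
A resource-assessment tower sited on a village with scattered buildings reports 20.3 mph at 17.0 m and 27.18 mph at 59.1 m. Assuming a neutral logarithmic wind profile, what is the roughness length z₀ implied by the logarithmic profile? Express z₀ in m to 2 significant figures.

Log law: V(z) ∝ ln(z/z₀). With r = V₁/V₂ = 20.3/27.18 = 0.74687,
r · ln(z₂/z₀) = ln(z₁/z₀) ⇒ ln z₀ = (ln z₁ − r·ln z₂)/(1 − r)
ln z₀ = (2.83321 − 0.74687×4.07923) / 0.25313 = -0.8433
z₀ = exp(-0.8433) = 0.4303 m

z₀ ≈ 0.43 m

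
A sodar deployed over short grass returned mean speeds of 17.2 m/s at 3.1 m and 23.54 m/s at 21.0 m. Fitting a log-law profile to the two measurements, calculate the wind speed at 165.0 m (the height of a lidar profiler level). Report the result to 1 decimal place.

30.4 m/s

Log law: V ∝ ln(z/z₀). From the pair, with r = V₁/V₂ = 0.73067,
ln z₀ = (ln z₁ − r·ln z₂)/(1 − r) = (1.1314 − 0.73067×3.0445)/0.26933 = -4.0588 → z₀ = 0.01727 m
V₃ = V₁ · ln(z₃/z₀)/ln(z₁/z₀) = 17.2 × 9.1647/5.1902 = 30.3715 m/s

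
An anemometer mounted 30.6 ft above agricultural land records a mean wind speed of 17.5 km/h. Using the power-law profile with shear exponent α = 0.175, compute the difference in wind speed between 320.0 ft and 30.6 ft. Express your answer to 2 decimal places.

Power law: V₂ = V₁ · (z₂/z₁)^α = 17.5 × (10.4575)^0.175 = 26.3899 km/h
ΔV = 26.3899 − 17.5 = 8.8899 km/h

8.89 km/h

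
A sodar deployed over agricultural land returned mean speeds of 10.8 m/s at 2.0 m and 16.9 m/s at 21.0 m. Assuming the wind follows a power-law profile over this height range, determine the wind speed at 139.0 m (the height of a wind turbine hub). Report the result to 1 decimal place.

First find α: α = ln(V₂/V₁)/ln(z₂/z₁) = ln(16.9/10.8)/ln(21.0/2.0) = 0.44777/2.35138 = 0.1904
Extrapolate from 21.0 m to 139.0 m: V₃ = 16.9 × (139.0/21.0)^0.1904 = 16.9 × 1.4332 = 24.2208 m/s

24.2 m/s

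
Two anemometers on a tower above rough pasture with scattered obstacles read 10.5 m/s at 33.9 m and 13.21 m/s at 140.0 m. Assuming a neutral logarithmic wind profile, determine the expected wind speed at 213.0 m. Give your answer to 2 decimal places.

Log law: V ∝ ln(z/z₀). From the pair, with r = V₁/V₂ = 0.79485,
ln z₀ = (ln z₁ − r·ln z₂)/(1 − r) = (3.5234 − 0.79485×4.9416)/0.20515 = -1.9716 → z₀ = 0.1392 m
V₃ = V₁ · ln(z₃/z₀)/ln(z₁/z₀) = 10.5 × 7.3329/5.4950 = 14.0119 m/s

14.01 m/s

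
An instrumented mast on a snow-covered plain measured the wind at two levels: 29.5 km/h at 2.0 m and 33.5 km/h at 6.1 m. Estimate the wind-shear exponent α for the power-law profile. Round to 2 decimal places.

Power law: V₂/V₁ = (z₂/z₁)^α ⇒ α = ln(V₂/V₁) / ln(z₂/z₁)
α = ln(33.5/29.5) / ln(6.1/2.0) = ln(1.1356) / ln(3.0500)
  = 0.12716 / 1.11514 = 0.11403

α ≈ 0.11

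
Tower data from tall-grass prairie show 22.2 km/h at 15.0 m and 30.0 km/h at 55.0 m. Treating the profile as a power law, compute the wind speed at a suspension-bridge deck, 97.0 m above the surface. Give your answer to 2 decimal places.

34.22 km/h

First find α: α = ln(V₂/V₁)/ln(z₂/z₁) = ln(30.0/22.2)/ln(55.0/15.0) = 0.30111/1.29928 = 0.2317
Extrapolate from 55.0 m to 97.0 m: V₃ = 30.0 × (97.0/55.0)^0.2317 = 30.0 × 1.1405 = 34.2157 km/h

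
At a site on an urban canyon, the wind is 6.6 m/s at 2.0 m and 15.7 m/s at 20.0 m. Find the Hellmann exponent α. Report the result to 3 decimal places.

Power law: V₂/V₁ = (z₂/z₁)^α ⇒ α = ln(V₂/V₁) / ln(z₂/z₁)
α = ln(15.7/6.6) / ln(20.0/2.0) = ln(2.3788) / ln(10.0000)
  = 0.86659 / 2.30259 = 0.37636

α ≈ 0.376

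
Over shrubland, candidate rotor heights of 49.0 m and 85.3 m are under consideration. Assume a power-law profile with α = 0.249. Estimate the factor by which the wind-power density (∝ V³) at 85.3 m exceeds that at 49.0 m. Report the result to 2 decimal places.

1.51

Speed ratio: V_B/V_A = (z_B/z_A)^α = (85.3/49.0)^0.249 = (1.7408)^0.249 = 1.14801
Power-density ratio: P_B/P_A = (V_B/V_A)³ = (1.14801)³ = 1.51301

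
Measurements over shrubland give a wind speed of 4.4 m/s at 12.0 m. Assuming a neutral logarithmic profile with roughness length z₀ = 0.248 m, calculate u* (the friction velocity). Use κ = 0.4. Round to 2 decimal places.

u* ≈ 0.45 m/s

Log law: V(z) = (u*/κ) · ln(z/z₀) ⇒ u* = κ · V / ln(z/z₀)
u* = 0.4 × 4.4 / ln(12.0/0.248) = 0.4 × 4.4 / 3.8792
   = 1.7600 / 3.8792 = 0.4537 m/s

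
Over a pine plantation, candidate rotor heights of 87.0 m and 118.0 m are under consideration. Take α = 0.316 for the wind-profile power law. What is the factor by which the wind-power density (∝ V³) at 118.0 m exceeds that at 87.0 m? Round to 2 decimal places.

Speed ratio: V_B/V_A = (z_B/z_A)^α = (118.0/87.0)^0.316 = (1.3563)^0.316 = 1.10110
Power-density ratio: P_B/P_A = (V_B/V_A)³ = (1.10110)³ = 1.33500

1.33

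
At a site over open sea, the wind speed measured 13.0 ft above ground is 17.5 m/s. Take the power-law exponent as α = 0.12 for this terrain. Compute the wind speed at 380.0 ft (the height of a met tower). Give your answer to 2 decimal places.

26.24 m/s

Power-law profile: V₂ = V₁ · (z₂/z₁)^α
V₂ = 17.5 × (380.0/13.0)^0.12 = 17.5 × (29.2308)^0.12
    = 17.5 × 1.4993 = 26.2385 m/s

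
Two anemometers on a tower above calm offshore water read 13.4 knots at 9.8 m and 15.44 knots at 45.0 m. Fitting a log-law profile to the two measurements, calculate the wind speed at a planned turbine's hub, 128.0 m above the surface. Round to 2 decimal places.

16.84 knots

Log law: V ∝ ln(z/z₀). From the pair, with r = V₁/V₂ = 0.86788,
ln z₀ = (ln z₁ − r·ln z₂)/(1 − r) = (2.2824 − 0.86788×3.8067)/0.13212 = -7.7300 → z₀ = 0.0004394 m
V₃ = V₁ · ln(z₃/z₀)/ln(z₁/z₀) = 13.4 × 12.5821/10.0124 = 16.8391 knots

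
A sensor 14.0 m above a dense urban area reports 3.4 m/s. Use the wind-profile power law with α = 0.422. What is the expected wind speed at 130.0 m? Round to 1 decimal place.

8.7 m/s

Power-law profile: V₂ = V₁ · (z₂/z₁)^α
V₂ = 3.4 × (130.0/14.0)^0.422 = 3.4 × (9.2857)^0.422
    = 3.4 × 2.5611 = 8.7076 m/s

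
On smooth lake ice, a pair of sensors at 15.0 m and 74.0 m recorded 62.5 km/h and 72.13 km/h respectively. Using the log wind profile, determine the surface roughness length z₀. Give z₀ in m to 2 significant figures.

z₀ ≈ 0.00048 m

Log law: V(z) ∝ ln(z/z₀). With r = V₁/V₂ = 62.5/72.13 = 0.86649,
r · ln(z₂/z₀) = ln(z₁/z₀) ⇒ ln z₀ = (ln z₁ − r·ln z₂)/(1 − r)
ln z₀ = (2.70805 − 0.86649×4.30407) / 0.13351 = -7.6503
z₀ = exp(-7.6503) = 0.0004759 m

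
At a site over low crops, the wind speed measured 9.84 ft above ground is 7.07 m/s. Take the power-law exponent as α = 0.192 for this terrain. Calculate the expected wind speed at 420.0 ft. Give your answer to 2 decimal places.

Power-law profile: V₂ = V₁ · (z₂/z₁)^α
V₂ = 7.07 × (420.0/9.84)^0.192 = 7.07 × (42.6829)^0.192
    = 7.07 × 2.0559 = 14.5354 m/s

14.54 m/s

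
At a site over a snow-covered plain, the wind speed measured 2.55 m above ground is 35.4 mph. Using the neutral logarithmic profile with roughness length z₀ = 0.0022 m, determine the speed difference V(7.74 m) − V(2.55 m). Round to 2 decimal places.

Log law: V₂ = V₁ · ln(z₂/z₀)/ln(z₁/z₀) = 35.4 × 8.1657/7.0554 = 40.9709 mph
ΔV = 40.9709 − 35.4 = 5.5709 mph

5.57 mph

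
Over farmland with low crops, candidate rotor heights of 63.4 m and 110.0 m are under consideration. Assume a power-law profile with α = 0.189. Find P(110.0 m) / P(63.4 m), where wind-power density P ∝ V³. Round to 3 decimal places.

Speed ratio: V_B/V_A = (z_B/z_A)^α = (110.0/63.4)^0.189 = (1.7350)^0.189 = 1.10976
Power-density ratio: P_B/P_A = (V_B/V_A)³ = (1.10976)³ = 1.36674

1.367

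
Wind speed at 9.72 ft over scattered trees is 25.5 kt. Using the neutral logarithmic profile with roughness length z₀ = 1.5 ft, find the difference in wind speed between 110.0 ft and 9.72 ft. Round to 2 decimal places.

33.11 kt

Log law: V₂ = V₁ · ln(z₂/z₀)/ln(z₁/z₀) = 25.5 × 4.2950/1.8687 = 58.6085 kt
ΔV = 58.6085 − 25.5 = 33.1085 kt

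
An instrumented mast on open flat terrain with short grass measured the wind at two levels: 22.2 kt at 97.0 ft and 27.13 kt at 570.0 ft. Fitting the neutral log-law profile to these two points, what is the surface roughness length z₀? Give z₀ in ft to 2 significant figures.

Log law: V(z) ∝ ln(z/z₀). With r = V₁/V₂ = 22.2/27.13 = 0.81828,
r · ln(z₂/z₀) = ln(z₁/z₀) ⇒ ln z₀ = (ln z₁ − r·ln z₂)/(1 − r)
ln z₀ = (4.57471 − 0.81828×6.34564) / 0.18172 = -3.3998
z₀ = exp(-3.3998) = 0.03338 ft

z₀ ≈ 0.033 ft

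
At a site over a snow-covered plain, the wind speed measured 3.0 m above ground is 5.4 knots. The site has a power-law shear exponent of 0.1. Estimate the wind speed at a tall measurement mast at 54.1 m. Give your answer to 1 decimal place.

7.2 knots

Power-law profile: V₂ = V₁ · (z₂/z₁)^α
V₂ = 5.4 × (54.1/3.0)^0.1 = 5.4 × (18.0333)^0.1
    = 5.4 × 1.3354 = 7.2111 knots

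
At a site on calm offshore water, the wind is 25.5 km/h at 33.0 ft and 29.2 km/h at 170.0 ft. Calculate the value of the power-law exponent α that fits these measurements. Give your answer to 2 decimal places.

α ≈ 0.08

Power law: V₂/V₁ = (z₂/z₁)^α ⇒ α = ln(V₂/V₁) / ln(z₂/z₁)
α = ln(29.2/25.5) / ln(170.0/33.0) = ln(1.1451) / ln(5.1515)
  = 0.13549 / 1.63929 = 0.08265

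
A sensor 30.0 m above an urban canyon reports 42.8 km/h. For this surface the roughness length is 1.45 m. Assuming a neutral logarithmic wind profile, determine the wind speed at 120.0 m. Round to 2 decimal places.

62.38 km/h

Log law: V(z) ∝ ln(z/z₀), so V₂/V₁ = ln(z₂/z₀) / ln(z₁/z₀).
ln(120.0/1.45) = 4.4159, ln(30.0/1.45) = 3.0296
V₂ = 42.8 × 4.4159/3.0296 = 42.8 × 1.4576 = 62.3843 km/h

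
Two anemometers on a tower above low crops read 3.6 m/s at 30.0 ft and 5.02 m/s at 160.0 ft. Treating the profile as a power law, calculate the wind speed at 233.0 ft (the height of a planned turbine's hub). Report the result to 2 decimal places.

First find α: α = ln(V₂/V₁)/ln(z₂/z₁) = ln(5.02/3.6)/ln(160.0/30.0) = 0.33250/1.67398 = 0.1986
Extrapolate from 160.0 ft to 233.0 ft: V₃ = 5.02 × (233.0/160.0)^0.1986 = 5.02 × 1.0775 = 5.4091 m/s

5.41 m/s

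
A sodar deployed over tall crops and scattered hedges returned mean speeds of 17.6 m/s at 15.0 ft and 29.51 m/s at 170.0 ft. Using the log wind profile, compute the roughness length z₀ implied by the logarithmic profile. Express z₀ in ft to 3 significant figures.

z₀ ≈ 0.415 ft

Log law: V(z) ∝ ln(z/z₀). With r = V₁/V₂ = 17.6/29.51 = 0.59641,
r · ln(z₂/z₀) = ln(z₁/z₀) ⇒ ln z₀ = (ln z₁ − r·ln z₂)/(1 − r)
ln z₀ = (2.70805 − 0.59641×5.13580) / 0.40359 = -0.8796
z₀ = exp(-0.8796) = 0.4150 ft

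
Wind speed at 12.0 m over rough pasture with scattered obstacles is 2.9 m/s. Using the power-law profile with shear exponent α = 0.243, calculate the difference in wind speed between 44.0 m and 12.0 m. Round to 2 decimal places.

1.08 m/s

Power law: V₂ = V₁ · (z₂/z₁)^α = 2.9 × (3.6667)^0.243 = 3.9766 m/s
ΔV = 3.9766 − 2.9 = 1.0766 m/s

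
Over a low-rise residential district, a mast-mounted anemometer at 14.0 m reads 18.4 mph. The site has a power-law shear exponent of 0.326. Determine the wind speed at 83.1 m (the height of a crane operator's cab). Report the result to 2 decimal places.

Power-law profile: V₂ = V₁ · (z₂/z₁)^α
V₂ = 18.4 × (83.1/14.0)^0.326 = 18.4 × (5.9357)^0.326
    = 18.4 × 1.7871 = 32.8829 mph

32.88 mph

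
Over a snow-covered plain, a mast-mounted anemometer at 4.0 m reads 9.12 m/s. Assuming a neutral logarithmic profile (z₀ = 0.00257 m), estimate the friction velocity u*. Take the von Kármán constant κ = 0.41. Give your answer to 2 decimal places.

Log law: V(z) = (u*/κ) · ln(z/z₀) ⇒ u* = κ · V / ln(z/z₀)
u* = 0.41 × 9.12 / ln(4.0/0.00257) = 0.41 × 9.12 / 7.3501
   = 3.7392 / 7.3501 = 0.5087 m/s

u* ≈ 0.51 m/s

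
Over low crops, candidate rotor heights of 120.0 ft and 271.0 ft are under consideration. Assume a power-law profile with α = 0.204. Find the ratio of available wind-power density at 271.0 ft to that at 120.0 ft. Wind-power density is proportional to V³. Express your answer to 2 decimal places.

Speed ratio: V_B/V_A = (z_B/z_A)^α = (271.0/120.0)^0.204 = (2.2583)^0.204 = 1.18079
Power-density ratio: P_B/P_A = (V_B/V_A)³ = (1.18079)³ = 1.64634

1.65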